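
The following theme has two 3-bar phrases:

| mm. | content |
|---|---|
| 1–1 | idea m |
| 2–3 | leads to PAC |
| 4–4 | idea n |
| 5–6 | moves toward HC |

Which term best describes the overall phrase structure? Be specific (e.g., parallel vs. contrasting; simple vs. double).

phrase group

The second phrase closes with a half cadence, which is not stronger than the first phrase's perfect authentic cadence; without a weak→strong cadential pair there is no antecedent–consequent relationship, so this is a phrase group rather than a period.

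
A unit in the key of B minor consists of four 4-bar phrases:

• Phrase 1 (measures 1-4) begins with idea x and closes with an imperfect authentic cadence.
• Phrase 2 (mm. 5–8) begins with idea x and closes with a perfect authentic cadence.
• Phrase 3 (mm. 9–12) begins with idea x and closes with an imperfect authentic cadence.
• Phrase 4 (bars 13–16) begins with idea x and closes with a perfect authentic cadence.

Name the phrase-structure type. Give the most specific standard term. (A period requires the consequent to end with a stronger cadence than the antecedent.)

repeated period

The cadence pattern IAC–PAC–IAC–PAC is weak–strong twice, and phrases 3–4 restate phrases 1–2: a period heard twice, not a double period (which would end weakly at phrase 2).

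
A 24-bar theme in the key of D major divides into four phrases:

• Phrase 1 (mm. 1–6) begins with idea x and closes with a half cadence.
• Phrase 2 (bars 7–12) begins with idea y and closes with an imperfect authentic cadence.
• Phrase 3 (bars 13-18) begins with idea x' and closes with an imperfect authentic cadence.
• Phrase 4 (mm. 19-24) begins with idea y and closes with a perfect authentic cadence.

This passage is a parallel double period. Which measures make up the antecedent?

measures 1–12

In a double period the four phrases pair into a large antecedent (phrases 1–2, ending imperfect authentic cadence) and a large consequent (phrases 3–4, ending perfect authentic cadence). The antecedent spans measures 1-12.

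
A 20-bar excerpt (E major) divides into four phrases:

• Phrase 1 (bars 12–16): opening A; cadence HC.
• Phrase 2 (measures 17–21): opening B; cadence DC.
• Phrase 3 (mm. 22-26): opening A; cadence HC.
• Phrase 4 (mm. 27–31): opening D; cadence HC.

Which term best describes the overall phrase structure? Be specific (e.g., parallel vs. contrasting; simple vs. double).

Phrase 4 ends with a half cadence, no stronger than phrase 2's deceptive cadence, so the four phrases do not form a double period; nor do phrases 3–4 duplicate 1–2, so it is not a repeated period. With no phrase reaching a conclusive cadence, the passage is a phrase group.

phrase group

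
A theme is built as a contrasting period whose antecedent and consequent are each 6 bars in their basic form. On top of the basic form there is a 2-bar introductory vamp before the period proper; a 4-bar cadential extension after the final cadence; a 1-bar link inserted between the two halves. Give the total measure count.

19 measures

Basic contrasting period: 6 + 6 = 12 bars.
12 (basic form) + 2 (introduction) + 4 (cadential extension) + 1 (link) = 19.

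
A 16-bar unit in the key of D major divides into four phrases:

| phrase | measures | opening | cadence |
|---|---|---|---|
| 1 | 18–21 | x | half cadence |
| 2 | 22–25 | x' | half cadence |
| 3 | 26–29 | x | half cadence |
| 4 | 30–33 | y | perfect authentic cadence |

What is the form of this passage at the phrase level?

Four phrases in two halves: the first half (mm. 18–25) ends with a half cadence, the second (bars 26–33) with a perfect authentic cadence — a large antecedent–consequent pair, i.e. a double period.
Phrase 3 begins with the same material as phrase 1, making it parallel.

parallel double period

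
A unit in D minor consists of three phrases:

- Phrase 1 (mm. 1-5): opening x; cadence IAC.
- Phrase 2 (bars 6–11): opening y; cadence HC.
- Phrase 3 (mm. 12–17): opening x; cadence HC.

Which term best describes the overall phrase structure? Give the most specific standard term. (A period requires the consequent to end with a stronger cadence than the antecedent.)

phrase group

The final phrase closes with a half cadence, which is not stronger than the preceding half cadence; the 3 phrases lack an overall antecedent–consequent design and so form a phrase group.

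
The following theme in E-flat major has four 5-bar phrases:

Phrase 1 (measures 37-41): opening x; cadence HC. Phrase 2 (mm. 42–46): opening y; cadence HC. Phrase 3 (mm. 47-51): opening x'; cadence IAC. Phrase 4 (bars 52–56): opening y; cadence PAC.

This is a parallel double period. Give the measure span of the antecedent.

In a double period the first pair of phrases (ending half cadence) is the large antecedent and the second pair (ending perfect authentic cadence) is the large consequent; the antecedent is measures 37–46.

measures 37–46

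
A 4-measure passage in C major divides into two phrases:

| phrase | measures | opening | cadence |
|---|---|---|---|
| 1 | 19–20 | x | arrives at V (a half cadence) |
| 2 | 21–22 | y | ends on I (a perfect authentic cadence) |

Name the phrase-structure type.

Phrase 1 ends with a half cadence (weaker) and phrase 2 with a perfect authentic cadence (stronger): antecedent + consequent = a period.
The two phrases open with different material (x / y), so the period is contrasting.

contrasting period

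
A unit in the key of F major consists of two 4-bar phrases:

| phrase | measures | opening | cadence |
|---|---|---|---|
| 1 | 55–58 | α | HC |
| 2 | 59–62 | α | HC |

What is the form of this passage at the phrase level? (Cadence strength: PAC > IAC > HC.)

repeated phrase

Both phrases have the same opening (α) and the same cadence (half cadence): the second is a restatement, not a consequent, so this is a repeated phrase rather than a period.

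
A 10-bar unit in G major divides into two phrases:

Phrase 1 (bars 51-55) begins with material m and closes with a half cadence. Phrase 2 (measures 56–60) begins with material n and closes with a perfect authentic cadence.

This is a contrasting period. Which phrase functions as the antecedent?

phrase 1

The phrase ending with the weaker cadence (half cadence) is the antecedent; the one ending more conclusively (perfect authentic cadence) is the consequent. The antecedent is phrase 1.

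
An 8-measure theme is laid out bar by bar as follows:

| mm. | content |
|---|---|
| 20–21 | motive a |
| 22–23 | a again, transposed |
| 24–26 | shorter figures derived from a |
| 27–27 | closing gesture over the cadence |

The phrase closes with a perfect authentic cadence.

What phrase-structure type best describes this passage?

sentence

Basic idea (measures 20–21) + its repetition (mm. 22–23) form the presentation; fragmentation and cadence (mm. 24–27) form the continuation — the 8-bar whole is a sentence.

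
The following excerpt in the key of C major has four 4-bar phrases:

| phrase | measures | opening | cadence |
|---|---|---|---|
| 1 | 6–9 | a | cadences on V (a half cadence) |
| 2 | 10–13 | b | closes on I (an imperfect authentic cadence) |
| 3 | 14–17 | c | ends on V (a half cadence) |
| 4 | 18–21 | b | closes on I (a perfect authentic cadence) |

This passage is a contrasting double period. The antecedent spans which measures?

measures 6–13

In a double period the four phrases pair into a large antecedent (phrases 1–2, ending imperfect authentic cadence) and a large consequent (phrases 3–4, ending perfect authentic cadence). The antecedent spans mm. 6–13.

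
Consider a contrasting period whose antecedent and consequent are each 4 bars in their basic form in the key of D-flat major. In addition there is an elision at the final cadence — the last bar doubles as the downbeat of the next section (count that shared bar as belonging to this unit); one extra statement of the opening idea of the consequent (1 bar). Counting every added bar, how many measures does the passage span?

9 measures

Basic contrasting period: 4 + 4 = 8 bars.
8 (basic form) + 1 (extra statement) = 9.
The elision shares a bar with the next section but does not change this unit's count.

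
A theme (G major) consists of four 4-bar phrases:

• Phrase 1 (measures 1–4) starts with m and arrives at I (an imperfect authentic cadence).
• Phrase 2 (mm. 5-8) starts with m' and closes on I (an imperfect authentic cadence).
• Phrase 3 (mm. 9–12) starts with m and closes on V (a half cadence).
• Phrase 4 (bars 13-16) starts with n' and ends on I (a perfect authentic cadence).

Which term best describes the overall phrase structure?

Four phrases in two halves: the first half (measures 1-8) ends with an imperfect authentic cadence, the second (mm. 9–16) with a perfect authentic cadence — a large antecedent–consequent pair, i.e. a double period.
Phrase 3 begins with the same material as phrase 1, making it parallel.

parallel double period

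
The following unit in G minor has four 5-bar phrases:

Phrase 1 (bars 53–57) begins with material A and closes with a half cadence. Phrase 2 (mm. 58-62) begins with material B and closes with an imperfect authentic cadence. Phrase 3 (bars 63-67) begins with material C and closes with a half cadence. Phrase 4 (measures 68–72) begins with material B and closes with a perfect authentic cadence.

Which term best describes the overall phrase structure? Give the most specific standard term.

Four phrases in two halves: the first half (mm. 53-62) ends with an imperfect authentic cadence, the second (bars 63-72) with a perfect authentic cadence — a large antecedent–consequent pair, i.e. a double period.
Phrase 3 begins with different material from phrase 1, making it contrasting.

contrasting double period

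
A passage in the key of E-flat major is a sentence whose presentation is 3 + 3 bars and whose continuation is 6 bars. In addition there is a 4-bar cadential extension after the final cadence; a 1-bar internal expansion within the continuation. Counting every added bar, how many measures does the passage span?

17 measures

Basic sentence: 3 + 3 + 6 = 12 bars.
12 (basic form) + 4 (cadential extension) + 1 (internal expansion) = 17.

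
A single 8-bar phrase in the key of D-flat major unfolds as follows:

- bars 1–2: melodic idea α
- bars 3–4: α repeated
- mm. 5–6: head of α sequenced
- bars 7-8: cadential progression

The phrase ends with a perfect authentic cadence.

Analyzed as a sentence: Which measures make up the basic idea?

measures 1–2

The presentation of a sentence is the basic idea (mm. 1-2) plus its repetition (measures 3–4); the basic idea is therefore mm. 1-2.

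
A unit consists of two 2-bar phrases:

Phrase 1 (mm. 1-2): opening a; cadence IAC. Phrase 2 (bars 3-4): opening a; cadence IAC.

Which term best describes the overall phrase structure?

Both phrases have the same opening (a) and the same cadence (imperfect authentic cadence): the second is a restatement, not a consequent, so this is a repeated phrase rather than a period.

repeated phrase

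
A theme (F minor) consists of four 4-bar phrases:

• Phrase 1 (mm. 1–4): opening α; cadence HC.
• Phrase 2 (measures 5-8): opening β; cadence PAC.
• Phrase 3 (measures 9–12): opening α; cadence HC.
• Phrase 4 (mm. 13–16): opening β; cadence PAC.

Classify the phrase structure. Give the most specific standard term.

repeated period

The cadence pattern HC–PAC–HC–PAC is weak–strong twice, and phrases 3–4 restate phrases 1–2: a period heard twice, not a double period (which would end weakly at phrase 2).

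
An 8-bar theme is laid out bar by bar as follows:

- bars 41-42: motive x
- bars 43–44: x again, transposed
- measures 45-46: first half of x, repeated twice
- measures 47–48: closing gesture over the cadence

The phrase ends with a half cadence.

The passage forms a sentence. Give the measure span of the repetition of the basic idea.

The presentation of a sentence is the basic idea (bars 41–42) plus its repetition (mm. 43–44); the repetition of the basic idea is therefore mm. 43-44.

measures 43–44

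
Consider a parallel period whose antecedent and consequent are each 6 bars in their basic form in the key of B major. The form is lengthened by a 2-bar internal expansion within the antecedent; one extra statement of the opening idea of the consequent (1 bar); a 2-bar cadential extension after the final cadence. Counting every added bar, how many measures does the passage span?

17 measures

Basic parallel period: 6 + 6 = 12 bars.
12 (basic form) + 2 (internal expansion) + 1 (extra statement) + 2 (cadential extension) = 17.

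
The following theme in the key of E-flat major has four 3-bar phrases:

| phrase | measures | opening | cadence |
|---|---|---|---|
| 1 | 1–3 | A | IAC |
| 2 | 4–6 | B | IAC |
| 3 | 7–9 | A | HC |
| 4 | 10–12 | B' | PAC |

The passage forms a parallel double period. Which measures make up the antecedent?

measures 1–6

In a double period the first pair of phrases (ending imperfect authentic cadence) is the large antecedent and the second pair (ending perfect authentic cadence) is the large consequent; the antecedent is measures 1–6.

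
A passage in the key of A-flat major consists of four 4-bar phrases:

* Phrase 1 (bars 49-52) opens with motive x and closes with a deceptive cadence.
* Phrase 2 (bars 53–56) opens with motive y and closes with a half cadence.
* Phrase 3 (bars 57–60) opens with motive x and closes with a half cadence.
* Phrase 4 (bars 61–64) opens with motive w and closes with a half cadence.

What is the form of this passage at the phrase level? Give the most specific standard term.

phrase group

Phrase 4 ends with a half cadence, no stronger than phrase 2's half cadence, so the four phrases do not form a double period; nor do phrases 3–4 duplicate 1–2, so it is not a repeated period. With no phrase reaching a conclusive cadence, the passage is a phrase group.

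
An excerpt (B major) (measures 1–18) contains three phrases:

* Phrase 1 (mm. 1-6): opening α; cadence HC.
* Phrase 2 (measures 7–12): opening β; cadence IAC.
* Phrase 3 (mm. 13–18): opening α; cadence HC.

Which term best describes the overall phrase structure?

The final phrase closes with a half cadence, which is not stronger than the preceding imperfect authentic cadence; the 3 phrases lack an overall antecedent–consequent design and so form a phrase group.

phrase group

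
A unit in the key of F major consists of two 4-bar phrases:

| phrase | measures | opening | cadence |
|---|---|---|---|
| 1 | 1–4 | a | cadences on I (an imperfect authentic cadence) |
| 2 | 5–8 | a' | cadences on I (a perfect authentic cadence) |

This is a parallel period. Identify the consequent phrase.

phrase 2

The phrase ending with the weaker cadence (imperfect authentic cadence) is the antecedent; the one ending more conclusively (perfect authentic cadence) is the consequent. The consequent is phrase 2.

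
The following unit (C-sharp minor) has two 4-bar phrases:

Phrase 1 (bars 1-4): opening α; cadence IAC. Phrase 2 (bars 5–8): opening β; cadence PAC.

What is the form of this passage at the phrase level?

contrasting period

Phrase 1 ends with an imperfect authentic cadence (weaker) and phrase 2 with a perfect authentic cadence (stronger): antecedent + consequent = a period.
The two phrases open with different material (α / β), so the period is contrasting.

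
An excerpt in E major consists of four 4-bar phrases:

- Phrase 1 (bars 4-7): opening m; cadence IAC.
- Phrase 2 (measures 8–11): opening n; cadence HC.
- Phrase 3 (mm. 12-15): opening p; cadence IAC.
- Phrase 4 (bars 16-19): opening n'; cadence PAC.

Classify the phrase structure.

Four phrases in two halves: the first half (measures 4–11) ends with a half cadence, the second (measures 12-19) with a perfect authentic cadence — a large antecedent–consequent pair, i.e. a double period.
Phrase 3 begins with different material from phrase 1, making it contrasting.

contrasting double period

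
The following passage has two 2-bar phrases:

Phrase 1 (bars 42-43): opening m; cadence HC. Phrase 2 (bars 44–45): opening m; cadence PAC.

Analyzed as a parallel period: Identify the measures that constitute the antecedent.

The antecedent is the phrase ending with the weaker cadence (half cadence, phrase 1) and the consequent the one ending more conclusively (perfect authentic cadence, phrase 2); the antecedent is mm. 42–43.

measures 42–43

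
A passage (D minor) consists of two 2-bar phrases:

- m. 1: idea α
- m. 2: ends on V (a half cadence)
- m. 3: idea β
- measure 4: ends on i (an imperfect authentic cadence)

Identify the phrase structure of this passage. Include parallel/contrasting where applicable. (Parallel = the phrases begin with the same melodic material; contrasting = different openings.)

contrasting period

Phrase 1 ends with a half cadence (weaker) and phrase 2 with an imperfect authentic cadence (stronger): antecedent + consequent = a period.
The two phrases open with different material (α / β), so the period is contrasting.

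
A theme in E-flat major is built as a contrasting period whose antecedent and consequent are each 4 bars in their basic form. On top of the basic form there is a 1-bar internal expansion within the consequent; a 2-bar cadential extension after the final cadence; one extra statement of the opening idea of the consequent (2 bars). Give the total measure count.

Basic contrasting period: 4 + 4 = 8 bars.
8 (basic form) + 1 (internal expansion) + 2 (cadential extension) + 2 (extra statement) = 13.

13 measures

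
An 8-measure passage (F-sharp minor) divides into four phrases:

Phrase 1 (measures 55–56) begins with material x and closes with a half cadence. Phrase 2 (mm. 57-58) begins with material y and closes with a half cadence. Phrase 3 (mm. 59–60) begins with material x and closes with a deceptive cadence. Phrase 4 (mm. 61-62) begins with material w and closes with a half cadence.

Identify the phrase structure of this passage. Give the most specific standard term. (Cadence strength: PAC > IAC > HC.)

phrase group

Phrase 4 ends with a half cadence, no stronger than phrase 2's half cadence, so the four phrases do not form a double period; nor do phrases 3–4 duplicate 1–2, so it is not a repeated period. With no phrase reaching a conclusive cadence, the passage is a phrase group.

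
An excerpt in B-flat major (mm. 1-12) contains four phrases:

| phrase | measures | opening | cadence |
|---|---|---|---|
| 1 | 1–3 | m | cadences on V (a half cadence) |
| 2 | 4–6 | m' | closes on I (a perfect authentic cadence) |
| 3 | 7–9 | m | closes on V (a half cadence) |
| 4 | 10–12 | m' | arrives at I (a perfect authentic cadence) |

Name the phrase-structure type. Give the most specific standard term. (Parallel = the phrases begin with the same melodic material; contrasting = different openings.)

repeated period

The cadence pattern HC–PAC–HC–PAC is weak–strong twice, and phrases 3–4 restate phrases 1–2: a period heard twice, not a double period (which would end weakly at phrase 2).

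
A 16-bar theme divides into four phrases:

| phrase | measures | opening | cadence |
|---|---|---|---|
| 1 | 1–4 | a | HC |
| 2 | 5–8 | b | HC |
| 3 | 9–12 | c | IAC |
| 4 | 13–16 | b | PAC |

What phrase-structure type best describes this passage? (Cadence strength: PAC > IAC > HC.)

contrasting double period

Four phrases in two halves: the first half (measures 1-8) ends with a half cadence, the second (bars 9–16) with a perfect authentic cadence — a large antecedent–consequent pair, i.e. a double period.
Phrase 3 begins with different material from phrase 1, making it contrasting.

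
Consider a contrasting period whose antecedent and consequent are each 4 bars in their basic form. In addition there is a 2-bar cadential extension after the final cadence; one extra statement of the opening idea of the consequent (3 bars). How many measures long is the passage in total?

13 measures

Basic contrasting period: 4 + 4 = 8 bars.
8 (basic form) + 2 (cadential extension) + 3 (extra statement) = 13.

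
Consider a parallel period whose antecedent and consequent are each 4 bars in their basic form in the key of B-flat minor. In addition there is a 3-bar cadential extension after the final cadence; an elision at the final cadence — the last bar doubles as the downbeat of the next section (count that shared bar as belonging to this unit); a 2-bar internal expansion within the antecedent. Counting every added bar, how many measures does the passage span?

Basic parallel period: 4 + 4 = 8 bars.
8 (basic form) + 3 (cadential extension) + 2 (internal expansion) = 13.
The elision shares a bar with the next section but does not change this unit's count.

13 measures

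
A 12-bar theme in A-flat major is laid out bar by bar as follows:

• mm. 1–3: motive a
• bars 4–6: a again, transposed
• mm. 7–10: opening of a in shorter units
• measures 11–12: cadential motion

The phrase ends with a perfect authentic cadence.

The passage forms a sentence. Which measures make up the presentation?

The presentation of a sentence is the basic idea (measures 1–3) plus its repetition (mm. 4-6); the presentation is therefore mm. 1–6.

measures 1–6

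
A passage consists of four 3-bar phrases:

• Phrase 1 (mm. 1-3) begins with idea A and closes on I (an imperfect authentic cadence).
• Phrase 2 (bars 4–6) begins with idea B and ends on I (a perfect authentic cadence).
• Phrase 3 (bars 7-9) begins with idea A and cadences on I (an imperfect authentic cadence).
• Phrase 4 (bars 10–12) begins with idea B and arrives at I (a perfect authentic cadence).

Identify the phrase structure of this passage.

repeated period

The cadence pattern IAC–PAC–IAC–PAC is weak–strong twice, and phrases 3–4 restate phrases 1–2: a period heard twice, not a double period (which would end weakly at phrase 2).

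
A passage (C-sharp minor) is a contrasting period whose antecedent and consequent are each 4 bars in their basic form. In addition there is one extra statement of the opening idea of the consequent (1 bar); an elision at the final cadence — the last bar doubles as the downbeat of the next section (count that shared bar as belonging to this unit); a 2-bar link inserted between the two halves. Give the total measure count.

11 measures

Basic contrasting period: 4 + 4 = 8 bars.
8 (basic form) + 1 (extra statement) + 2 (link) = 11.
The elision shares a bar with the next section but does not change this unit's count.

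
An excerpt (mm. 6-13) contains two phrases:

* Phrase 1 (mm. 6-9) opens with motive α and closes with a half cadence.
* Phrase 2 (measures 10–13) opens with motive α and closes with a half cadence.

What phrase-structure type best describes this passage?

repeated phrase

Both phrases have the same opening (α) and the same cadence (half cadence): the second is a restatement, not a consequent, so this is a repeated phrase rather than a period.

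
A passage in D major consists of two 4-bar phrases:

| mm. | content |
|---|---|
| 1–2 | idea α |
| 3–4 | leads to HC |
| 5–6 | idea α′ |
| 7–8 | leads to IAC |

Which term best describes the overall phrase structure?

Phrase 1 ends with a half cadence (weaker) and phrase 2 with an imperfect authentic cadence (stronger): antecedent + consequent = a period.
The two phrases open with the same material (α / α′), so the period is parallel.

parallel period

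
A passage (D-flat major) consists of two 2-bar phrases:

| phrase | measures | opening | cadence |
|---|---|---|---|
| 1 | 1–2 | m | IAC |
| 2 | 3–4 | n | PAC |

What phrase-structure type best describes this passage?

Phrase 1 ends with an imperfect authentic cadence (weaker) and phrase 2 with a perfect authentic cadence (stronger): antecedent + consequent = a period.
The two phrases open with different material (m / n), so the period is contrasting.

contrasting period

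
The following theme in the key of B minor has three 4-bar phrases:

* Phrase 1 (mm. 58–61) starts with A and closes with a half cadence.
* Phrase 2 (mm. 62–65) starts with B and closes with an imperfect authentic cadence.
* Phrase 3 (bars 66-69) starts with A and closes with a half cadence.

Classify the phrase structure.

phrase group

The final phrase closes with a half cadence, which is not stronger than the preceding imperfect authentic cadence; the 3 phrases lack an overall antecedent–consequent design and so form a phrase group.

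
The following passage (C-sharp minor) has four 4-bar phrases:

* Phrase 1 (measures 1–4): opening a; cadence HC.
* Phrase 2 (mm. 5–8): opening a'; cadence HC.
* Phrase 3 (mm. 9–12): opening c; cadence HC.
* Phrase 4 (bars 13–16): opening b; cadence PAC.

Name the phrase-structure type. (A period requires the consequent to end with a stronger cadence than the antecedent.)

Four phrases in two halves: the first half (mm. 1-8) ends with a half cadence, the second (bars 9–16) with a perfect authentic cadence — a large antecedent–consequent pair, i.e. a double period.
Phrase 3 begins with different material from phrase 1, making it contrasting.

contrasting double period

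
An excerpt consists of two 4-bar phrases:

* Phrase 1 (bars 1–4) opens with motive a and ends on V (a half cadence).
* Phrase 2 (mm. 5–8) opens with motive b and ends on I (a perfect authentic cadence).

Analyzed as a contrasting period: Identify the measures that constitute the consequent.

The antecedent is the phrase ending with the weaker cadence (half cadence, phrase 1) and the consequent the one ending more conclusively (perfect authentic cadence, phrase 2); the consequent is measures 5–8.

measures 5–8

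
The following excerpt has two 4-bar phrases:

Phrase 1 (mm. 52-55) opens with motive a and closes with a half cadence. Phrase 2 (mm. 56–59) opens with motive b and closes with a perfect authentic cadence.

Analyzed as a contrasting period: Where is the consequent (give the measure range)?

The antecedent is the phrase ending with the weaker cadence (half cadence, phrase 1) and the consequent the one ending more conclusively (perfect authentic cadence, phrase 2); the consequent is measures 56–59.

measures 56–59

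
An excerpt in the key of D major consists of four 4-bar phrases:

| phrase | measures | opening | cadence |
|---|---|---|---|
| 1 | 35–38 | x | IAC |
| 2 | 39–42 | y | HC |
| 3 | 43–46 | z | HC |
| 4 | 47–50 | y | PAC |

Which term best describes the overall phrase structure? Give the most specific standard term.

Four phrases in two halves: the first half (bars 35-42) ends with a half cadence, the second (mm. 43–50) with a perfect authentic cadence — a large antecedent–consequent pair, i.e. a double period.
Phrase 3 begins with different material from phrase 1, making it contrasting.

contrasting double period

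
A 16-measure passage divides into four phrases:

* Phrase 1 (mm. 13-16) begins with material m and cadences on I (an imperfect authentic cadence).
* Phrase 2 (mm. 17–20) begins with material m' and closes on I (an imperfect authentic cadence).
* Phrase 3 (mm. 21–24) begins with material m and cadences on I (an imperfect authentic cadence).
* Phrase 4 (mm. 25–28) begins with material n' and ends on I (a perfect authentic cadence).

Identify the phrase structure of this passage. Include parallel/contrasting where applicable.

parallel double period

Four phrases in two halves: the first half (bars 13–20) ends with an imperfect authentic cadence, the second (mm. 21–28) with a perfect authentic cadence — a large antecedent–consequent pair, i.e. a double period.
Phrase 3 begins with the same material as phrase 1, making it parallel.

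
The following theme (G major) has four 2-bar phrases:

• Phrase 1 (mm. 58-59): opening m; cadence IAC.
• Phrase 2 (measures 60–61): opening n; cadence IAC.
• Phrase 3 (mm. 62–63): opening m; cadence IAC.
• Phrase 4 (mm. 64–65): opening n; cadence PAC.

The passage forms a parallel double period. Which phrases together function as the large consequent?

phrases 3 and 4

In a double period the first pair of phrases (ending imperfect authentic cadence) is the large antecedent and the second pair (ending perfect authentic cadence) is the large consequent; the consequent is phrases 3 and 4.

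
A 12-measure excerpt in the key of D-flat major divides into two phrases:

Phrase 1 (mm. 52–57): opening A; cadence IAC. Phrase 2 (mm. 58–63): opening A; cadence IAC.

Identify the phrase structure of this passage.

repeated phrase

Both phrases have the same opening (A) and the same cadence (imperfect authentic cadence): the second is a restatement, not a consequent, so this is a repeated phrase rather than a period.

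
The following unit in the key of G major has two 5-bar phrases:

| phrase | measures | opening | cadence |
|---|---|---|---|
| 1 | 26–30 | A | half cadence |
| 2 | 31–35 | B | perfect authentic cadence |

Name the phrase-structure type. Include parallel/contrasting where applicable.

Phrase 1 ends with a half cadence (weaker) and phrase 2 with a perfect authentic cadence (stronger): antecedent + consequent = a period.
The two phrases open with different material (A / B), so the period is contrasting.

contrasting period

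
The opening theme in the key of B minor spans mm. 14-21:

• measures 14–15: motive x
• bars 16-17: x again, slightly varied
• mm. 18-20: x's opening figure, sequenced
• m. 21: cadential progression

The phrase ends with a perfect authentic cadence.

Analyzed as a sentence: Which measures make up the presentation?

The presentation of a sentence is the basic idea (bars 14-15) plus its repetition (bars 16–17); the presentation is therefore mm. 14-17.

measures 14–17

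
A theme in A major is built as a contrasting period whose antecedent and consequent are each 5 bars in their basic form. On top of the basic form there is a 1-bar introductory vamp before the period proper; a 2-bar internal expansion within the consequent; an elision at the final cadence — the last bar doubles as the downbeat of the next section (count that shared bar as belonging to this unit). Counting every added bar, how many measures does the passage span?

Basic contrasting period: 5 + 5 = 10 bars.
10 (basic form) + 1 (introduction) + 2 (internal expansion) = 13.
The elision shares a bar with the next section but does not change this unit's count.

13 measures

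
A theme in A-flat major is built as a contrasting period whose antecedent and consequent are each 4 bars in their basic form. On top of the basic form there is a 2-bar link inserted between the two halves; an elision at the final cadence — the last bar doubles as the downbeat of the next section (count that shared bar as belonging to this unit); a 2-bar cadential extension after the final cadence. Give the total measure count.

Basic contrasting period: 4 + 4 = 8 bars.
8 (basic form) + 2 (link) + 2 (cadential extension) = 12.
The elision shares a bar with the next section but does not change this unit's count.

12 measures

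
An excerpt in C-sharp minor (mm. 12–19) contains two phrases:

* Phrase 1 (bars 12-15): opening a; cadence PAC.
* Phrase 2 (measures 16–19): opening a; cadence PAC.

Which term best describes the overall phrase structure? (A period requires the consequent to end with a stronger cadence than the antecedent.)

repeated phrase

Both phrases have the same opening (a) and the same cadence (perfect authentic cadence): the second is a restatement, not a consequent, so this is a repeated phrase rather than a period.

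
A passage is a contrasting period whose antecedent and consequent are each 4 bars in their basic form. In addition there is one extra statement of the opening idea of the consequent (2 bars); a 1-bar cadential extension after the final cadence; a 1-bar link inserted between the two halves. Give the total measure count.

12 measures

Basic contrasting period: 4 + 4 = 8 bars.
8 (basic form) + 2 (extra statement) + 1 (cadential extension) + 1 (link) = 12.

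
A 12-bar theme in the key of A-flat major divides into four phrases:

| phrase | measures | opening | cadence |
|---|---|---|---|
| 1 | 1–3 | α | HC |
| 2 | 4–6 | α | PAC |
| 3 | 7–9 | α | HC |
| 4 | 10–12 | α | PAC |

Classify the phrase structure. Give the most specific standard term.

repeated period

The cadence pattern HC–PAC–HC–PAC is weak–strong twice, and phrases 3–4 restate phrases 1–2: a period heard twice, not a double period (which would end weakly at phrase 2).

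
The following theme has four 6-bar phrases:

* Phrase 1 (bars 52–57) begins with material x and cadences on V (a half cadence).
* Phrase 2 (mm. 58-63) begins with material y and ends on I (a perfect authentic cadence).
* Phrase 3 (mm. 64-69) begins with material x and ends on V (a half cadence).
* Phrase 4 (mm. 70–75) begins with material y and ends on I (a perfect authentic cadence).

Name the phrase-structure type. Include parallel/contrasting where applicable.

repeated period

The cadence pattern HC–PAC–HC–PAC is weak–strong twice, and phrases 3–4 restate phrases 1–2: a period heard twice, not a double period (which would end weakly at phrase 2).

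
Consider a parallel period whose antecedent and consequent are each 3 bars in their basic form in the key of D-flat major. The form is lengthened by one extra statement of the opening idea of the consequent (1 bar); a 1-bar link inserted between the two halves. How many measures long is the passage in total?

8 measures

Basic parallel period: 3 + 3 = 6 bars.
6 (basic form) + 1 (extra statement) + 1 (link) = 8.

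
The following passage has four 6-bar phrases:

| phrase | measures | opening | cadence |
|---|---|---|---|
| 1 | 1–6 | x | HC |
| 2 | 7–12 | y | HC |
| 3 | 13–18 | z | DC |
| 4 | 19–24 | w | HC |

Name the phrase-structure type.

phrase group

Phrase 4 ends with a half cadence, no stronger than phrase 2's half cadence, so the four phrases do not form a double period; nor do phrases 3–4 duplicate 1–2, so it is not a repeated period. With no phrase reaching a conclusive cadence, the passage is a phrase group.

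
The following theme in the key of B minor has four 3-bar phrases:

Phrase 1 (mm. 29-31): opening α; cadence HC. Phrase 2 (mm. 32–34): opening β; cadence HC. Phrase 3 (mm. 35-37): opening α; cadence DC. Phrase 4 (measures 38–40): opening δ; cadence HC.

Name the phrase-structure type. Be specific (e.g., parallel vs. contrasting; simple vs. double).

phrase group

Phrase 4 ends with a half cadence, no stronger than phrase 2's half cadence, so the four phrases do not form a double period; nor do phrases 3–4 duplicate 1–2, so it is not a repeated period. With no phrase reaching a conclusive cadence, the passage is a phrase group.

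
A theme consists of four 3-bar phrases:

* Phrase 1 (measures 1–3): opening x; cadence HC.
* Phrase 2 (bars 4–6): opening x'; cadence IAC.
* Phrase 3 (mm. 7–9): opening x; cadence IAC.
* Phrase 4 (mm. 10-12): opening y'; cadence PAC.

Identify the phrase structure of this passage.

Four phrases in two halves: the first half (measures 1–6) ends with an imperfect authentic cadence, the second (mm. 7-12) with a perfect authentic cadence — a large antecedent–consequent pair, i.e. a double period.
Phrase 3 begins with the same material as phrase 1, making it parallel.

parallel double period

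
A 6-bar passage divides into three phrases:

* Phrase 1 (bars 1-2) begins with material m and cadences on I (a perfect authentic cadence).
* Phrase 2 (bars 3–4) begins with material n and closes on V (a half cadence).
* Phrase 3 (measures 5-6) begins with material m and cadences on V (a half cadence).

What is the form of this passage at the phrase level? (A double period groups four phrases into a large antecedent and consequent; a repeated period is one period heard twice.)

phrase group

The final phrase closes with a half cadence, which is not stronger than the preceding half cadence; the 3 phrases lack an overall antecedent–consequent design and so form a phrase group.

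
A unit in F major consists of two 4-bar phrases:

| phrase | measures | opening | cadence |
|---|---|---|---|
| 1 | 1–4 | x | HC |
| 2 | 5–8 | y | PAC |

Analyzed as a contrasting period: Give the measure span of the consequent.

The antecedent is the phrase ending with the weaker cadence (half cadence, phrase 1) and the consequent the one ending more conclusively (perfect authentic cadence, phrase 2); the consequent is bars 5-8.

measures 5–8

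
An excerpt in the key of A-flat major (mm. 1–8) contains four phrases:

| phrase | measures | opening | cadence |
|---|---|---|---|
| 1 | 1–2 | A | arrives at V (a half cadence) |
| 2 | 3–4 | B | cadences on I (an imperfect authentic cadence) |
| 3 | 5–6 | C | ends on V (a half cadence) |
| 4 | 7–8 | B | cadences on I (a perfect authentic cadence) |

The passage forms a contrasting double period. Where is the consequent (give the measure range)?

In a double period the four phrases pair into a large antecedent (phrases 1–2, ending imperfect authentic cadence) and a large consequent (phrases 3–4, ending perfect authentic cadence). The consequent spans mm. 5–8.

measures 5–8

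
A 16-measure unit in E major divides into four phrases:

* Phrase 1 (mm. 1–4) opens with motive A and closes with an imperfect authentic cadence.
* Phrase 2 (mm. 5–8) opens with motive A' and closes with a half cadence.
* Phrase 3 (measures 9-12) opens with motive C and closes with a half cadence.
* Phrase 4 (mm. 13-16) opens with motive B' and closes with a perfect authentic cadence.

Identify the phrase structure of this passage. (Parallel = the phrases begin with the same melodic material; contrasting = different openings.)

Four phrases in two halves: the first half (bars 1–8) ends with a half cadence, the second (bars 9–16) with a perfect authentic cadence — a large antecedent–consequent pair, i.e. a double period.
Phrase 3 begins with different material from phrase 1, making it contrasting.

contrasting double period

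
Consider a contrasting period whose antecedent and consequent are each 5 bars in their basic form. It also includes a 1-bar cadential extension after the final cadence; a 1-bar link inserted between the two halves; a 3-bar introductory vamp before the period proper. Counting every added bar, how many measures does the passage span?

15 measures

Basic contrasting period: 5 + 5 = 10 bars.
10 (basic form) + 1 (cadential extension) + 1 (link) + 3 (introduction) = 15.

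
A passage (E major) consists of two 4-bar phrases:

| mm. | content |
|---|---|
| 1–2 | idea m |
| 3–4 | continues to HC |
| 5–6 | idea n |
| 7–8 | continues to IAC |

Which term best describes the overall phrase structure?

contrasting period

Phrase 1 ends with a half cadence (weaker) and phrase 2 with an imperfect authentic cadence (stronger): antecedent + consequent = a period.
The two phrases open with different material (m / n), so the period is contrasting.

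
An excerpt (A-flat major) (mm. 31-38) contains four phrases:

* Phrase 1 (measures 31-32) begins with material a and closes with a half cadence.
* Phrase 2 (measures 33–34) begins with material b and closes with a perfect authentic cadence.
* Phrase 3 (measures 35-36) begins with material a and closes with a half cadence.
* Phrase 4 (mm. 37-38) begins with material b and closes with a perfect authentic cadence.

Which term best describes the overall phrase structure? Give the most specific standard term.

The cadence pattern HC–PAC–HC–PAC is weak–strong twice, and phrases 3–4 restate phrases 1–2: a period heard twice, not a double period (which would end weakly at phrase 2).

repeated period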